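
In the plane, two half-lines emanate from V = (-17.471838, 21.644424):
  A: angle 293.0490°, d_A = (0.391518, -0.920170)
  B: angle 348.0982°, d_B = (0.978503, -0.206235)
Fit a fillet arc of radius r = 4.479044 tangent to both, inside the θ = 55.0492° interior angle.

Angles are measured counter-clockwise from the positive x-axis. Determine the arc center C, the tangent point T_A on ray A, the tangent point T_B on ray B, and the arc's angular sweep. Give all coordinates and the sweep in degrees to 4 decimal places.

center=(-9.9852,15.4890) T_A=(-14.1067,13.7354) T_B=(-9.0615,19.8718) sweep=124.9508

bisector direction at 320.5736° = (0.772441,-0.635086)
center distance |VC| = r/sin(θ/2) = 4.479044/sin(27.5246°) = 9.692186
C = V + |VC|·bis = (-9.9852,15.4890)
T_A = V + ((C−V)·d_A)·d_A = V + 8.5952·d_A = (-14.1067,13.7354)
T_B = V + ((C−V)·d_B)·d_B = V + 8.5952·d_B = (-9.0615,19.8718)
sweep = 180° − θ = 124.9508°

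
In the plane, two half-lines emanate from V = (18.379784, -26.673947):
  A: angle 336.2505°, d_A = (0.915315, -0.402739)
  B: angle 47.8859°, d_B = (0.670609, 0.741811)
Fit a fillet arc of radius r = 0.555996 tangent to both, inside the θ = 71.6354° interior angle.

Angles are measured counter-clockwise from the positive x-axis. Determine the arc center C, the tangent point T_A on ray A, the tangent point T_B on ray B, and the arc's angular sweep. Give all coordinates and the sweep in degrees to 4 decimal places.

bisector direction at 12.0682° = (0.977899,0.209076)
center distance |VC| = r/sin(θ/2) = 0.555996/sin(35.8177°) = 0.950082
C = V + |VC|·bis = (19.3089,-26.4753)
T_A = V + ((C−V)·d_A)·d_A = V + 0.7704·d_A = (19.0849,-26.9842)
T_B = V + ((C−V)·d_B)·d_B = V + 0.7704·d_B = (18.8964,-26.1025)
sweep = 180° − θ = 108.3646°

center=(19.3089,-26.4753) T_A=(19.0849,-26.9842) T_B=(18.8964,-26.1025) sweep=108.3646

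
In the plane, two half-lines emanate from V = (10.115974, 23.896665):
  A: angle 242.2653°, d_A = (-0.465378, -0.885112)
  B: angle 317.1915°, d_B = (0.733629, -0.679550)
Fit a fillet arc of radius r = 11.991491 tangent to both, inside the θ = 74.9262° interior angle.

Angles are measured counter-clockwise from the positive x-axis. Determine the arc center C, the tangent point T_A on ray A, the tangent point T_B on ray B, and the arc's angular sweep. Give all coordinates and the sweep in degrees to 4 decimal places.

center=(13.4473,4.4654) T_A=(2.8335,10.0460) T_B=(21.5961,13.2627) sweep=105.0738

bisector direction at 279.7284° = (0.168978,-0.985620)
center distance |VC| = r/sin(θ/2) = 11.991491/sin(37.4631°) = 19.714729
C = V + |VC|·bis = (13.4473,4.4654)
T_A = V + ((C−V)·d_A)·d_A = V + 15.6485·d_A = (2.8335,10.0460)
T_B = V + ((C−V)·d_B)·d_B = V + 15.6485·d_B = (21.5961,13.2627)
sweep = 180° − θ = 105.0738°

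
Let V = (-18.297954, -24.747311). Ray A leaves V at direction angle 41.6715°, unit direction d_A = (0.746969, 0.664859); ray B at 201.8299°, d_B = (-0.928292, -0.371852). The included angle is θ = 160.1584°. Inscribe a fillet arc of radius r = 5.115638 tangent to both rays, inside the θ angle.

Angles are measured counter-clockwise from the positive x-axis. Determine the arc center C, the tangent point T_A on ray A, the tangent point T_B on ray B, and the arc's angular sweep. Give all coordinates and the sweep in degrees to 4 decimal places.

bisector direction at 121.7507° = (-0.526224,0.850346)
center distance |VC| = r/sin(θ/2) = 5.115638/sin(80.0792°) = 5.193294
C = V + |VC|·bis = (-21.0308,-20.3312)
T_A = V + ((C−V)·d_A)·d_A = V + 0.8947·d_A = (-17.6296,-24.1524)
T_B = V + ((C−V)·d_B)·d_B = V + 0.8947·d_B = (-19.1285,-25.0800)
sweep = 180° − θ = 19.8416°

center=(-21.0308,-20.3312) T_A=(-17.6296,-24.1524) T_B=(-19.1285,-25.0800) sweep=19.8416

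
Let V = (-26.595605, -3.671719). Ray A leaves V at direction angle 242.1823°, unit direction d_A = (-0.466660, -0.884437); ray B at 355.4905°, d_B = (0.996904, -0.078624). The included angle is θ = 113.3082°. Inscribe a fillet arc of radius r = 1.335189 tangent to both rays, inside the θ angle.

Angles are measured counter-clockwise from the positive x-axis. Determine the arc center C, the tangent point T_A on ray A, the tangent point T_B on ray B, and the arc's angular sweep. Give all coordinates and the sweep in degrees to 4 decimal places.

center=(-25.8247,-5.0719) T_A=(-27.0056,-4.4488) T_B=(-25.7197,-3.7408) sweep=66.6918

bisector direction at 298.8364° = (0.482310,-0.876000)
center distance |VC| = r/sin(θ/2) = 1.335189/sin(56.6541°) = 1.598326
C = V + |VC|·bis = (-25.8247,-5.0719)
T_A = V + ((C−V)·d_A)·d_A = V + 0.8786·d_A = (-27.0056,-4.4488)
T_B = V + ((C−V)·d_B)·d_B = V + 0.8786·d_B = (-25.7197,-3.7408)
sweep = 180° − θ = 66.6918°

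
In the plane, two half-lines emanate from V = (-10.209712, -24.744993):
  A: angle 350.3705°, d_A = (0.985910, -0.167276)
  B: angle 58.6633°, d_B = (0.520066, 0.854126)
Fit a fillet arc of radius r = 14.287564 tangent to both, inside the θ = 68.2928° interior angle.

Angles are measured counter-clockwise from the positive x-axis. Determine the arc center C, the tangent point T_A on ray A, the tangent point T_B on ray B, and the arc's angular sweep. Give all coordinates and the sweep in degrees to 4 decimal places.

center=(12.9493,-14.1826) T_A=(10.5593,-28.2688) T_B=(0.7459,-6.7521) sweep=111.7072

bisector direction at 24.5169° = (0.909839,0.414962)
center distance |VC| = r/sin(θ/2) = 14.287564/sin(34.1464°) = 25.453990
C = V + |VC|·bis = (12.9493,-14.1826)
T_A = V + ((C−V)·d_A)·d_A = V + 21.0659·d_A = (10.5593,-28.2688)
T_B = V + ((C−V)·d_B)·d_B = V + 21.0659·d_B = (0.7459,-6.7521)
sweep = 180° − θ = 111.7072°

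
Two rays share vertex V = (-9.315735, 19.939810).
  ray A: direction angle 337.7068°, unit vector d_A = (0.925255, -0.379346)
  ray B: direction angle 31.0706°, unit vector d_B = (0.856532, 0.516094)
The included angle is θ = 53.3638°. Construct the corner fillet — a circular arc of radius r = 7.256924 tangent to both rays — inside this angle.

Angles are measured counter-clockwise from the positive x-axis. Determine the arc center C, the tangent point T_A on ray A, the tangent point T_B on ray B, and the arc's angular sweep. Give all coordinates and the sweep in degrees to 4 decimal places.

center=(6.7980,21.1765) T_A=(4.0451,14.4620) T_B=(3.0527,27.3923) sweep=126.6362

bisector direction at 4.3887° = (0.997068,0.076522)
center distance |VC| = r/sin(θ/2) = 7.256924/sin(26.6819°) = 16.161091
C = V + |VC|·bis = (6.7980,21.1765)
T_A = V + ((C−V)·d_A)·d_A = V + 14.4401·d_A = (4.0451,14.4620)
T_B = V + ((C−V)·d_B)·d_B = V + 14.4401·d_B = (3.0527,27.3923)
sweep = 180° − θ = 126.6362°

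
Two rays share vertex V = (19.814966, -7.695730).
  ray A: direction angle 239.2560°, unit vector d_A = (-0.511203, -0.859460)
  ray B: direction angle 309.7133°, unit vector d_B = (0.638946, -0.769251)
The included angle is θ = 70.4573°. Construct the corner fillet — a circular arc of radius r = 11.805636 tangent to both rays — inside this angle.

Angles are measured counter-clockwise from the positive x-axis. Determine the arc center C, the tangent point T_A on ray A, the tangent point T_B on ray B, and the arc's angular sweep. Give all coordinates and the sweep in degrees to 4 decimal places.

bisector direction at 274.4846° = (0.078192,-0.996938)
center distance |VC| = r/sin(θ/2) = 11.805636/sin(35.2287°) = 20.466019
C = V + |VC|·bis = (21.4152,-28.0991)
T_A = V + ((C−V)·d_A)·d_A = V + 16.7178·d_A = (11.2688,-22.0640)
T_B = V + ((C−V)·d_B)·d_B = V + 16.7178·d_B = (30.4967,-20.5559)
sweep = 180° − θ = 109.5427°

center=(21.4152,-28.0991) T_A=(11.2688,-22.0640) T_B=(30.4967,-20.5559) sweep=109.5427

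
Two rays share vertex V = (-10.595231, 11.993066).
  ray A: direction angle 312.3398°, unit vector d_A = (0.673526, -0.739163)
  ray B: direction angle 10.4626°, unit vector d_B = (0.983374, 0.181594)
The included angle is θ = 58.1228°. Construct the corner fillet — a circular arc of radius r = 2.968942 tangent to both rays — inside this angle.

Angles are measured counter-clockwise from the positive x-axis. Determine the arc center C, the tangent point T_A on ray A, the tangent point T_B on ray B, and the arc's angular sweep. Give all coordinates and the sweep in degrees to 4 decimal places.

center=(-4.8023,10.0437) T_A=(-6.9968,8.0440) T_B=(-5.3415,12.9632) sweep=121.8772

bisector direction at 341.4012° = (0.947775,-0.318939)
center distance |VC| = r/sin(θ/2) = 2.968942/sin(29.0614°) = 6.112121
C = V + |VC|·bis = (-4.8023,10.0437)
T_A = V + ((C−V)·d_A)·d_A = V + 5.3426·d_A = (-6.9968,8.0440)
T_B = V + ((C−V)·d_B)·d_B = V + 5.3426·d_B = (-5.3415,12.9632)
sweep = 180° − θ = 121.8772°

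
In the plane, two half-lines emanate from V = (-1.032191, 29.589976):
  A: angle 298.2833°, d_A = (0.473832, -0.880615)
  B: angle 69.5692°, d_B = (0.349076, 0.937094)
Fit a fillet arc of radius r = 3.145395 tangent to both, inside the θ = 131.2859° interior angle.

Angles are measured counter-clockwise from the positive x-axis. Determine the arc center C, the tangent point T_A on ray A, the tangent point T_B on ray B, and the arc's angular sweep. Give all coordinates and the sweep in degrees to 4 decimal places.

center=(2.4124,29.8264) T_A=(-0.3575,28.3360) T_B=(-0.5351,30.9244) sweep=48.7141

bisector direction at 3.9262° = (0.997653,0.068472)
center distance |VC| = r/sin(θ/2) = 3.145395/sin(65.6429°) = 3.452710
C = V + |VC|·bis = (2.4124,29.8264)
T_A = V + ((C−V)·d_A)·d_A = V + 1.4240·d_A = (-0.3575,28.3360)
T_B = V + ((C−V)·d_B)·d_B = V + 1.4240·d_B = (-0.5351,30.9244)
sweep = 180° − θ = 48.7141°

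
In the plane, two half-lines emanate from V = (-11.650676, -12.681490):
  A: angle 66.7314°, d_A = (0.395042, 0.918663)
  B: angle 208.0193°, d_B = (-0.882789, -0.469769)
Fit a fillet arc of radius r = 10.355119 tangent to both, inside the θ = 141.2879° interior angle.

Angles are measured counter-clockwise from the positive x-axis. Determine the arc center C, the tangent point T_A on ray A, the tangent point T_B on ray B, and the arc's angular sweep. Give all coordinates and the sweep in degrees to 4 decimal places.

bisector direction at 137.3753° = (-0.735806,0.677193)
center distance |VC| = r/sin(θ/2) = 10.355119/sin(70.6440°) = 10.975484
C = V + |VC|·bis = (-19.7265,-5.2490)
T_A = V + ((C−V)·d_A)·d_A = V + 3.6377·d_A = (-10.2136,-9.3397)
T_B = V + ((C−V)·d_B)·d_B = V + 3.6377·d_B = (-14.8620,-14.3904)
sweep = 180° − θ = 38.7121°

center=(-19.7265,-5.2490) T_A=(-10.2136,-9.3397) T_B=(-14.8620,-14.3904) sweep=38.7121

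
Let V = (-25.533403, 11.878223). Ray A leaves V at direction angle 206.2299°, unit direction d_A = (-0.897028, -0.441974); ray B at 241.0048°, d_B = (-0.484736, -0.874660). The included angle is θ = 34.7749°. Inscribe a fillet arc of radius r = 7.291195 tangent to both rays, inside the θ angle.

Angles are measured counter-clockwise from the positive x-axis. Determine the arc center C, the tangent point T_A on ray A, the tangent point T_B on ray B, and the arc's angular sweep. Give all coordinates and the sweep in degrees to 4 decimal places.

center=(-43.1974,-4.9532) T_A=(-46.4199,1.5873) T_B=(-36.8201,-8.4875) sweep=145.2251

bisector direction at 223.6173° = (-0.723963,-0.689839)
center distance |VC| = r/sin(θ/2) = 7.291195/sin(17.3875°) = 24.398996
C = V + |VC|·bis = (-43.1974,-4.9532)
T_A = V + ((C−V)·d_A)·d_A = V + 23.2841·d_A = (-46.4199,1.5873)
T_B = V + ((C−V)·d_B)·d_B = V + 23.2841·d_B = (-36.8201,-8.4875)
sweep = 180° − θ = 145.2251°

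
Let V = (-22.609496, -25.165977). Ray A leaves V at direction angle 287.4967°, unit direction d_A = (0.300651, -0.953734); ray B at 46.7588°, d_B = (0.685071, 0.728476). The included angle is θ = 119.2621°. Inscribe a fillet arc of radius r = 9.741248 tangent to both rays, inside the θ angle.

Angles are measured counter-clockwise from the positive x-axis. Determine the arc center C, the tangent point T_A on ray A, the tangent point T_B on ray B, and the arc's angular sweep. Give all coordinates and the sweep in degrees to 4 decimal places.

bisector direction at 347.1277° = (0.974869,-0.222778)
center distance |VC| = r/sin(θ/2) = 9.741248/sin(59.6311°) = 11.290434
C = V + |VC|·bis = (-11.6028,-27.6812)
T_A = V + ((C−V)·d_A)·d_A = V + 5.7081·d_A = (-20.8934,-30.6100)
T_B = V + ((C−V)·d_B)·d_B = V + 5.7081·d_B = (-18.6991,-21.0078)
sweep = 180° − θ = 60.7379°

center=(-11.6028,-27.6812) T_A=(-20.8934,-30.6100) T_B=(-18.6991,-21.0078) sweep=60.7379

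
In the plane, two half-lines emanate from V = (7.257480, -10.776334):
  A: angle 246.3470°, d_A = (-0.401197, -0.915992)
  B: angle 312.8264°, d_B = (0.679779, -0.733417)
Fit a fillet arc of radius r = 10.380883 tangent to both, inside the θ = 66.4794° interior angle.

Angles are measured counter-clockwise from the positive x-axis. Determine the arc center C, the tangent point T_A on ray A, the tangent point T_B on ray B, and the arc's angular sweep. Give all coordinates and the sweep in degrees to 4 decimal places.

bisector direction at 279.5867° = (0.166540,-0.986035)
center distance |VC| = r/sin(θ/2) = 10.380883/sin(33.2397°) = 18.938279
C = V + |VC|·bis = (10.4115,-29.4501)
T_A = V + ((C−V)·d_A)·d_A = V + 15.8397·d_A = (0.9027,-25.2854)
T_B = V + ((C−V)·d_B)·d_B = V + 15.8397·d_B = (18.0250,-22.3934)
sweep = 180° − θ = 113.5206°

center=(10.4115,-29.4501) T_A=(0.9027,-25.2854) T_B=(18.0250,-22.3934) sweep=113.5206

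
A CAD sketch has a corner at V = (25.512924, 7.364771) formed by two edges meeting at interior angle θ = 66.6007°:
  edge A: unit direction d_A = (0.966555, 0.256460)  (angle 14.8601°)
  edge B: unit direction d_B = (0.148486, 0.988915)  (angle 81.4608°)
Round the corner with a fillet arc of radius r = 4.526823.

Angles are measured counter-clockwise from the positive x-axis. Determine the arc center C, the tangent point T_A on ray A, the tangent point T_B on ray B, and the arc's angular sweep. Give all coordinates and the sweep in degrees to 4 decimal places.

center=(31.0128,13.5075) T_A=(32.1738,9.1321) T_B=(26.5362,14.1797) sweep=113.3993

bisector direction at 48.1604° = (0.667047,0.745016)
center distance |VC| = r/sin(θ/2) = 4.526823/sin(33.3004°) = 8.245160
C = V + |VC|·bis = (31.0128,13.5075)
T_A = V + ((C−V)·d_A)·d_A = V + 6.8913·d_A = (32.1738,9.1321)
T_B = V + ((C−V)·d_B)·d_B = V + 6.8913·d_B = (26.5362,14.1797)
sweep = 180° − θ = 113.3993°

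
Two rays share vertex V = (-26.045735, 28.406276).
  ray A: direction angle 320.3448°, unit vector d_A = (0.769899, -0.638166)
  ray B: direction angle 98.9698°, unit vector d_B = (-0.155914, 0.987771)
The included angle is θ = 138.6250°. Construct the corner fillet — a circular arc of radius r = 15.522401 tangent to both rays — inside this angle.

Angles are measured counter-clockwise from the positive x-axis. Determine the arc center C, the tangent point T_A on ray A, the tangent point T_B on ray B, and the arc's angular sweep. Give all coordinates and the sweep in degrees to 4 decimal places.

center=(-11.6271,36.6163) T_A=(-21.5329,24.6656) T_B=(-26.9596,34.1961) sweep=41.3750

bisector direction at 29.6573° = (0.869001,0.494811)
center distance |VC| = r/sin(θ/2) = 15.522401/sin(69.3125°) = 16.592251
C = V + |VC|·bis = (-11.6271,36.6163)
T_A = V + ((C−V)·d_A)·d_A = V + 5.8616·d_A = (-21.5329,24.6656)
T_B = V + ((C−V)·d_B)·d_B = V + 5.8616·d_B = (-26.9596,34.1961)
sweep = 180° − θ = 41.3750°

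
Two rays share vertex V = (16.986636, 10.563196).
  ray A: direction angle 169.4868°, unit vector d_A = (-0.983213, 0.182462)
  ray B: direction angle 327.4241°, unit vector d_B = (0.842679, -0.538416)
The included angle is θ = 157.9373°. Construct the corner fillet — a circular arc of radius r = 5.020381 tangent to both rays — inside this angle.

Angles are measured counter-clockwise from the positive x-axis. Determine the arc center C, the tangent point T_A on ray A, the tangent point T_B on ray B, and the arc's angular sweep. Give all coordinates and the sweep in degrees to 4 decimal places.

center=(15.1083,5.8057) T_A=(16.0244,10.7418) T_B=(17.8114,10.0362) sweep=22.0627

bisector direction at 248.4554° = (-0.367225,-0.930132)
center distance |VC| = r/sin(θ/2) = 5.020381/sin(78.9686°) = 5.114891
C = V + |VC|·bis = (15.1083,5.8057)
T_A = V + ((C−V)·d_A)·d_A = V + 0.9787·d_A = (16.0244,10.7418)
T_B = V + ((C−V)·d_B)·d_B = V + 0.9787·d_B = (17.8114,10.0362)
sweep = 180° − θ = 22.0627°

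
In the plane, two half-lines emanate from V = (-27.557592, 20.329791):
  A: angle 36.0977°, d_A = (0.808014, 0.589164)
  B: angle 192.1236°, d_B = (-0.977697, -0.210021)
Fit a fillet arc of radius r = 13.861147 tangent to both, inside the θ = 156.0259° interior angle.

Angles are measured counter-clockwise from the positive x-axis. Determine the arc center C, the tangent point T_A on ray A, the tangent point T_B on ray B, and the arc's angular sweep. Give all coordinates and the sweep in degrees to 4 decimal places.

center=(-33.3461,33.2637) T_A=(-25.1796,22.0637) T_B=(-30.4350,19.7117) sweep=23.9741

bisector direction at 114.1107° = (-0.408500,0.912758)
center distance |VC| = r/sin(θ/2) = 13.861147/sin(78.0130°) = 14.170133
C = V + |VC|·bis = (-33.3461,33.2637)
T_A = V + ((C−V)·d_A)·d_A = V + 2.9430·d_A = (-25.1796,22.0637)
T_B = V + ((C−V)·d_B)·d_B = V + 2.9430·d_B = (-30.4350,19.7117)
sweep = 180° − θ = 23.9741°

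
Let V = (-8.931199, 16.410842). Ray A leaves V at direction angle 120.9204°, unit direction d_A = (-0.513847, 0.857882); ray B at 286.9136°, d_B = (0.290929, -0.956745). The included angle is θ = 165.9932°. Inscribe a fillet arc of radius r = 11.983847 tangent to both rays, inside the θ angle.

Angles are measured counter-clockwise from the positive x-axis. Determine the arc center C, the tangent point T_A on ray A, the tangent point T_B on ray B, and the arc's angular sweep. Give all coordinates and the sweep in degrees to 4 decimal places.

center=(-19.9684,11.5159) T_A=(-9.6877,17.6738) T_B=(-8.5029,15.0024) sweep=14.0068

bisector direction at 203.9170° = (-0.914134,-0.405413)
center distance |VC| = r/sin(θ/2) = 11.983847/sin(82.9966°) = 12.073932
C = V + |VC|·bis = (-19.9684,11.5159)
T_A = V + ((C−V)·d_A)·d_A = V + 1.4722·d_A = (-9.6877,17.6738)
T_B = V + ((C−V)·d_B)·d_B = V + 1.4722·d_B = (-8.5029,15.0024)
sweep = 180° − θ = 14.0068°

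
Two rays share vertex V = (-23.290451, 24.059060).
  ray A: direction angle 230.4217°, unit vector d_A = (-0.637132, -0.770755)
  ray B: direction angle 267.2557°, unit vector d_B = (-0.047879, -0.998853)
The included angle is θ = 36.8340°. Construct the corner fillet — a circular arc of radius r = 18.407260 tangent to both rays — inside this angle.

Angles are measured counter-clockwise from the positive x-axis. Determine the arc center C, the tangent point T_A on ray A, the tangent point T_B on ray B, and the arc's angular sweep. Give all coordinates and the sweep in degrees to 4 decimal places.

bisector direction at 248.8387° = (-0.360995,-0.932568)
center distance |VC| = r/sin(θ/2) = 18.407260/sin(18.4170°) = 58.263626
C = V + |VC|·bis = (-44.3233,-30.2757)
T_A = V + ((C−V)·d_A)·d_A = V + 55.2795·d_A = (-58.5108,-18.5479)
T_B = V + ((C−V)·d_B)·d_B = V + 55.2795·d_B = (-25.9372,-31.1570)
sweep = 180° − θ = 143.1660°

center=(-44.3233,-30.2757) T_A=(-58.5108,-18.5479) T_B=(-25.9372,-31.1570) sweep=143.1660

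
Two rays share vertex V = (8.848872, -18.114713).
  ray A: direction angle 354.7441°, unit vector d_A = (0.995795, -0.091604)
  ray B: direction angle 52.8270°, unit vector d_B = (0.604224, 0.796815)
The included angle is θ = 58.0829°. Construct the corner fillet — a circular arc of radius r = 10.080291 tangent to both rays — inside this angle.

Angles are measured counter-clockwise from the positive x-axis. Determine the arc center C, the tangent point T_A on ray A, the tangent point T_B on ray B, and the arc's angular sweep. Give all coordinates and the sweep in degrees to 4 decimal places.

center=(27.8503,-9.7398) T_A=(26.9269,-19.7777) T_B=(19.8182,-3.6491) sweep=121.9171

bisector direction at 23.7856° = (0.915061,0.403315)
center distance |VC| = r/sin(θ/2) = 10.080291/sin(29.0415°) = 20.765171
C = V + |VC|·bis = (27.8503,-9.7398)
T_A = V + ((C−V)·d_A)·d_A = V + 18.1543·d_A = (26.9269,-19.7777)
T_B = V + ((C−V)·d_B)·d_B = V + 18.1543·d_B = (19.8182,-3.6491)
sweep = 180° − θ = 121.9171°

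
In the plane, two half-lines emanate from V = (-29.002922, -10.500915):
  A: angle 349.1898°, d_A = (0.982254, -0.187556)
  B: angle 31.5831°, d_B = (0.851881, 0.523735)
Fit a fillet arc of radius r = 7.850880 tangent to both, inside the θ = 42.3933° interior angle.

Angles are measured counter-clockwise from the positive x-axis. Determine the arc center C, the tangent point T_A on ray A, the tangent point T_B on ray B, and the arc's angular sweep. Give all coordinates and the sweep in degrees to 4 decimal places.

center=(-7.6454,-6.5863) T_A=(-9.1179,-14.2979) T_B=(-11.7572,0.1017) sweep=137.6067

bisector direction at 10.3864° = (0.983614,0.180287)
center distance |VC| = r/sin(θ/2) = 7.850880/sin(21.1967°) = 21.713302
C = V + |VC|·bis = (-7.6454,-6.5863)
T_A = V + ((C−V)·d_A)·d_A = V + 20.2443·d_A = (-9.1179,-14.2979)
T_B = V + ((C−V)·d_B)·d_B = V + 20.2443·d_B = (-11.7572,0.1017)
sweep = 180° − θ = 137.6067°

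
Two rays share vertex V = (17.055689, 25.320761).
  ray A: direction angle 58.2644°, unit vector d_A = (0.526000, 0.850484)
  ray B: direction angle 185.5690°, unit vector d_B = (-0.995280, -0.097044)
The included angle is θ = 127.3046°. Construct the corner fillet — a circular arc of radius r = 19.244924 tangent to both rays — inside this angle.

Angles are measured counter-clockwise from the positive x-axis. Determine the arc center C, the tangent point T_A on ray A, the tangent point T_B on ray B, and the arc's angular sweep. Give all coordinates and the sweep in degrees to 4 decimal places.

center=(5.7017,43.5499) T_A=(22.0692,33.4270) T_B=(7.5693,24.3958) sweep=52.6954

bisector direction at 121.9167° = (-0.528686,0.848818)
center distance |VC| = r/sin(θ/2) = 19.244924/sin(63.6523°) = 21.475899
C = V + |VC|·bis = (5.7017,43.5499)
T_A = V + ((C−V)·d_A)·d_A = V + 9.5314·d_A = (22.0692,33.4270)
T_B = V + ((C−V)·d_B)·d_B = V + 9.5314·d_B = (7.5693,24.3958)
sweep = 180° − θ = 52.6954°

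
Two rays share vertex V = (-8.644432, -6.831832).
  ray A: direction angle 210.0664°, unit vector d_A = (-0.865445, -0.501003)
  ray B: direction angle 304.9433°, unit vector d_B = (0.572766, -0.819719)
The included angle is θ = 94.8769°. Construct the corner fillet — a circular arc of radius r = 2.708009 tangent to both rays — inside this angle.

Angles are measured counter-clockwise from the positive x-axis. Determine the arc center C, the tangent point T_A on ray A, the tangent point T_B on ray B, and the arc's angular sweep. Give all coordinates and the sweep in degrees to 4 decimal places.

center=(-9.4399,-10.4214) T_A=(-10.7966,-8.0777) T_B=(-7.2201,-8.8703) sweep=85.1231

bisector direction at 257.5049° = (-0.216357,-0.976314)
center distance |VC| = r/sin(θ/2) = 2.708009/sin(47.4385°) = 3.676607
C = V + |VC|·bis = (-9.4399,-10.4214)
T_A = V + ((C−V)·d_A)·d_A = V + 2.4868·d_A = (-10.7966,-8.0777)
T_B = V + ((C−V)·d_B)·d_B = V + 2.4868·d_B = (-7.2201,-8.8703)
sweep = 180° − θ = 85.1231°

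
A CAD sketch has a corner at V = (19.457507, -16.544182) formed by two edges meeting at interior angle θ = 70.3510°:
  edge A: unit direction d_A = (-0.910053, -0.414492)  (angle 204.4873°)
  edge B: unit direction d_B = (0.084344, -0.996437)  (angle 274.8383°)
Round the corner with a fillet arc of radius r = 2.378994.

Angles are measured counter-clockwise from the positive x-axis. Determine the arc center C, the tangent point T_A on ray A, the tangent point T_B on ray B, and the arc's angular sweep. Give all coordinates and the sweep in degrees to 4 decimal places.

bisector direction at 239.6628° = (-0.505088,-0.863068)
center distance |VC| = r/sin(θ/2) = 2.378994/sin(35.1755°) = 4.129604
C = V + |VC|·bis = (17.3717,-20.1083)
T_A = V + ((C−V)·d_A)·d_A = V + 3.3755·d_A = (16.3856,-17.9433)
T_B = V + ((C−V)·d_B)·d_B = V + 3.3755·d_B = (19.7422,-19.9077)
sweep = 180° − θ = 109.6490°

center=(17.3717,-20.1083) T_A=(16.3856,-17.9433) T_B=(19.7422,-19.9077) sweep=109.6490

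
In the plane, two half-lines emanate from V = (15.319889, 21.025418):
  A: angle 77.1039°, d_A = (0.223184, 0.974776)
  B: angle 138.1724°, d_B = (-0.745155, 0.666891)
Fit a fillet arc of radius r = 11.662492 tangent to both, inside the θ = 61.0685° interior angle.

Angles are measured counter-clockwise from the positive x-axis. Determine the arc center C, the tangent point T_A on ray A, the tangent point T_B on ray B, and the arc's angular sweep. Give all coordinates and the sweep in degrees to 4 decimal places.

center=(8.3643,42.9015) T_A=(19.7327,40.2986) T_B=(0.5867,34.2112) sweep=118.9315

bisector direction at 107.6382° = (-0.303004,0.952989)
center distance |VC| = r/sin(θ/2) = 11.662492/sin(30.5343°) = 22.955251
C = V + |VC|·bis = (8.3643,42.9015)
T_A = V + ((C−V)·d_A)·d_A = V + 19.7719·d_A = (19.7327,40.2986)
T_B = V + ((C−V)·d_B)·d_B = V + 19.7719·d_B = (0.5867,34.2112)
sweep = 180° − θ = 118.9315°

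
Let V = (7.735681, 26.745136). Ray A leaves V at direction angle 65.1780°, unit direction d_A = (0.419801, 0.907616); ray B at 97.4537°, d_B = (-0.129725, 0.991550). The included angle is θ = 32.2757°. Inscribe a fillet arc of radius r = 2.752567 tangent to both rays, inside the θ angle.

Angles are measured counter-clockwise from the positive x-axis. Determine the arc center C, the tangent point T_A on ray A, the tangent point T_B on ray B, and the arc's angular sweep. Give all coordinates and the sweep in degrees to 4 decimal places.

bisector direction at 81.3158° = (0.150987,0.988536)
center distance |VC| = r/sin(θ/2) = 2.752567/sin(16.1379°) = 9.903127
C = V + |VC|·bis = (9.2309,36.5347)
T_A = V + ((C−V)·d_A)·d_A = V + 9.5129·d_A = (11.7292,35.3792)
T_B = V + ((C−V)·d_B)·d_B = V + 9.5129·d_B = (6.5016,36.1777)
sweep = 180° − θ = 147.7243°

center=(9.2309,36.5347) T_A=(11.7292,35.3792) T_B=(6.5016,36.1777) sweep=147.7243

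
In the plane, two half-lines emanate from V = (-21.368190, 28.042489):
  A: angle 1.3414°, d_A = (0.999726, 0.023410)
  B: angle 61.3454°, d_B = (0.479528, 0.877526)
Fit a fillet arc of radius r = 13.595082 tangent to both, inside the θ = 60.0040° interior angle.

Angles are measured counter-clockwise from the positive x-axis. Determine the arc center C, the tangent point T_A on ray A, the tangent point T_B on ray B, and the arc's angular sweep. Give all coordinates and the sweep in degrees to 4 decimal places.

bisector direction at 31.3434° = (0.854065,0.520166)
center distance |VC| = r/sin(θ/2) = 13.595082/sin(30.0020°) = 27.188520
C = V + |VC|·bis = (1.8526,42.1850)
T_A = V + ((C−V)·d_A)·d_A = V + 23.5455·d_A = (2.1708,28.5937)
T_B = V + ((C−V)·d_B)·d_B = V + 23.5455·d_B = (-10.0775,48.7043)
sweep = 180° − θ = 119.9960°

center=(1.8526,42.1850) T_A=(2.1708,28.5937) T_B=(-10.0775,48.7043) sweep=119.9960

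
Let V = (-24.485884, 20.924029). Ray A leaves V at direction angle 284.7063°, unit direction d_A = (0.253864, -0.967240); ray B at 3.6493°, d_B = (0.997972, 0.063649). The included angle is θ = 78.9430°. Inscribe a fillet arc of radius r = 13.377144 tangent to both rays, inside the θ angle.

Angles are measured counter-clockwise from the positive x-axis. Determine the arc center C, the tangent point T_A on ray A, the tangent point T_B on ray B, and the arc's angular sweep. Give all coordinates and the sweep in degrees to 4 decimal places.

bisector direction at 324.1778° = (0.810837,-0.585272)
center distance |VC| = r/sin(θ/2) = 13.377144/sin(39.4715°) = 21.043359
C = V + |VC|·bis = (-7.4231,8.6079)
T_A = V + ((C−V)·d_A)·d_A = V + 16.2442·d_A = (-20.3621,5.2120)
T_B = V + ((C−V)·d_B)·d_B = V + 16.2442·d_B = (-8.2746,21.9580)
sweep = 180° − θ = 101.0570°

center=(-7.4231,8.6079) T_A=(-20.3621,5.2120) T_B=(-8.2746,21.9580) sweep=101.0570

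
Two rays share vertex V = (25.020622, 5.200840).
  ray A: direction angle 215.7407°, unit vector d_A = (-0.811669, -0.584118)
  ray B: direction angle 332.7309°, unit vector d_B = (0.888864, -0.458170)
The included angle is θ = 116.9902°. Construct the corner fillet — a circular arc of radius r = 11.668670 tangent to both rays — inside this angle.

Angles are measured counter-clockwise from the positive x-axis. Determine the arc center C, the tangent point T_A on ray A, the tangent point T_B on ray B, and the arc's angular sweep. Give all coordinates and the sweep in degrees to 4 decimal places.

center=(26.0315,-8.4478) T_A=(19.2156,1.0233) T_B=(31.3777,1.9240) sweep=63.0098

bisector direction at 274.2358° = (0.073861,-0.997269)
center distance |VC| = r/sin(θ/2) = 11.668670/sin(58.4951°) = 13.686057
C = V + |VC|·bis = (26.0315,-8.4478)
T_A = V + ((C−V)·d_A)·d_A = V + 7.1519·d_A = (19.2156,1.0233)
T_B = V + ((C−V)·d_B)·d_B = V + 7.1519·d_B = (31.3777,1.9240)
sweep = 180° − θ = 63.0098°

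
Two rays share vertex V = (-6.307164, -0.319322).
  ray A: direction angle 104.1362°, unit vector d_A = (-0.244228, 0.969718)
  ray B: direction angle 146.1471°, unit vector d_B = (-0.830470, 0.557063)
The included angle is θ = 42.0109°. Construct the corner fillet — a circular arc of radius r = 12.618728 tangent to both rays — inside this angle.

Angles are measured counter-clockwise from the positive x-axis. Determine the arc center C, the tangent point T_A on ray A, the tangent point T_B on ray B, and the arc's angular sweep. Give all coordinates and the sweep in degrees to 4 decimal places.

center=(-26.5700,28.4672) T_A=(-14.3334,31.5491) T_B=(-33.5994,17.9877) sweep=137.9891

bisector direction at 125.1417° = (-0.575600,0.817732)
center distance |VC| = r/sin(θ/2) = 12.618728/sin(21.0054°) = 35.202930
C = V + |VC|·bis = (-26.5700,28.4672)
T_A = V + ((C−V)·d_A)·d_A = V + 32.8636·d_A = (-14.3334,31.5491)
T_B = V + ((C−V)·d_B)·d_B = V + 32.8636·d_B = (-33.5994,17.9877)
sweep = 180° − θ = 137.9891°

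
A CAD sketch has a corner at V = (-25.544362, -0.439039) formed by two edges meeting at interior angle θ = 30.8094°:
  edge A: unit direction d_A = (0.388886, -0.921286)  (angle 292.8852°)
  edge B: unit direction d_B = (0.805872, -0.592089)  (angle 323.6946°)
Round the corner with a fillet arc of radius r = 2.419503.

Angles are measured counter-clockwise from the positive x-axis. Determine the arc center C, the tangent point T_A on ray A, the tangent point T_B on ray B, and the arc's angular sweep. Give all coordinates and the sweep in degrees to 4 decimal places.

bisector direction at 308.2899° = (0.619641,-0.784886)
center distance |VC| = r/sin(θ/2) = 2.419503/sin(15.4047°) = 9.108367
C = V + |VC|·bis = (-19.9004,-7.5881)
T_A = V + ((C−V)·d_A)·d_A = V + 8.7811·d_A = (-22.1295,-8.5290)
T_B = V + ((C−V)·d_B)·d_B = V + 8.7811·d_B = (-18.4679,-5.6383)
sweep = 180° − θ = 149.1906°

center=(-19.9004,-7.5881) T_A=(-22.1295,-8.5290) T_B=(-18.4679,-5.6383) sweep=149.1906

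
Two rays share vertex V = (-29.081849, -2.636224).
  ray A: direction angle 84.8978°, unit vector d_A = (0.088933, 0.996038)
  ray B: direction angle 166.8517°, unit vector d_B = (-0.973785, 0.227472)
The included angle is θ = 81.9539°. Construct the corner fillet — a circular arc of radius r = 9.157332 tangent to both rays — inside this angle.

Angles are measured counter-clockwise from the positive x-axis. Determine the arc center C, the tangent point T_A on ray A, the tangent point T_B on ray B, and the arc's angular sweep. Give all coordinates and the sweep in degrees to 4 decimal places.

bisector direction at 125.8748° = (-0.586015,0.810300)
center distance |VC| = r/sin(θ/2) = 9.157332/sin(40.9770°) = 13.964555
C = V + |VC|·bis = (-37.2653,8.6793)
T_A = V + ((C−V)·d_A)·d_A = V + 10.5429·d_A = (-28.1442,7.8649)
T_B = V + ((C−V)·d_B)·d_B = V + 10.5429·d_B = (-39.3483,-0.2380)
sweep = 180° − θ = 98.0461°

center=(-37.2653,8.6793) T_A=(-28.1442,7.8649) T_B=(-39.3483,-0.2380) sweep=98.0461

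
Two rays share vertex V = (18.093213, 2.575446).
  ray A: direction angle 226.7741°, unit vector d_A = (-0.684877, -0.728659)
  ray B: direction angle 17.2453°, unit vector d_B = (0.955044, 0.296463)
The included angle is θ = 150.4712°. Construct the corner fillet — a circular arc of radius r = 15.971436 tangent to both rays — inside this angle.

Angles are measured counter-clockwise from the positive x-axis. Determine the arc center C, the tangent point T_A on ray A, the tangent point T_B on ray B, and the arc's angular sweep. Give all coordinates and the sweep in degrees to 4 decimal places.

center=(26.8481,-11.4301) T_A=(15.2104,-0.4916) T_B=(22.1132,3.8233) sweep=29.5288

bisector direction at 302.0097° = (0.530063,-0.847958)
center distance |VC| = r/sin(θ/2) = 15.971436/sin(75.2356°) = 16.516789
C = V + |VC|·bis = (26.8481,-11.4301)
T_A = V + ((C−V)·d_A)·d_A = V + 4.2092·d_A = (15.2104,-0.4916)
T_B = V + ((C−V)·d_B)·d_B = V + 4.2092·d_B = (22.1132,3.8233)
sweep = 180° − θ = 29.5288°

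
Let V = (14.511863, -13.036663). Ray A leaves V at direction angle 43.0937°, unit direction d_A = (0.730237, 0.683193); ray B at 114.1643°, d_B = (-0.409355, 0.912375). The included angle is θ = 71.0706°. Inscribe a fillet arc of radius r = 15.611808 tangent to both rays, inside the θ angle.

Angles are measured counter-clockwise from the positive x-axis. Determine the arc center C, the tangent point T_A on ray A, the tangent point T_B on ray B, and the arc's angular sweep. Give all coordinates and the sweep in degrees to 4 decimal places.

bisector direction at 78.6290° = (0.197161,0.980371)
center distance |VC| = r/sin(θ/2) = 15.611808/sin(35.5353°) = 26.861131
C = V + |VC|·bis = (19.8078,13.2972)
T_A = V + ((C−V)·d_A)·d_A = V + 21.8584·d_A = (30.4737,1.8969)
T_B = V + ((C−V)·d_B)·d_B = V + 21.8584·d_B = (5.5640,6.9064)
sweep = 180° − θ = 108.9294°

center=(19.8078,13.2972) T_A=(30.4737,1.8969) T_B=(5.5640,6.9064) sweep=108.9294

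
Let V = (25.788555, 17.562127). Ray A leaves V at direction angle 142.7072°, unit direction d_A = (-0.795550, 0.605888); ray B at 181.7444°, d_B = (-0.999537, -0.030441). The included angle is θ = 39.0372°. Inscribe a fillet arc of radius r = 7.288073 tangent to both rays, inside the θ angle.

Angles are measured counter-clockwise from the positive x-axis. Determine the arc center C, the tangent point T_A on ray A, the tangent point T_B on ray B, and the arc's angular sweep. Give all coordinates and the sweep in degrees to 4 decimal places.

center=(5.0166,24.2210) T_A=(9.4323,30.0190) T_B=(5.2384,16.9363) sweep=140.9628

bisector direction at 162.2258° = (-0.952267,0.305267)
center distance |VC| = r/sin(θ/2) = 7.288073/sin(19.5186°) = 21.813208
C = V + |VC|·bis = (5.0166,24.2210)
T_A = V + ((C−V)·d_A)·d_A = V + 20.5597·d_A = (9.4323,30.0190)
T_B = V + ((C−V)·d_B)·d_B = V + 20.5597·d_B = (5.2384,16.9363)
sweep = 180° − θ = 140.9628°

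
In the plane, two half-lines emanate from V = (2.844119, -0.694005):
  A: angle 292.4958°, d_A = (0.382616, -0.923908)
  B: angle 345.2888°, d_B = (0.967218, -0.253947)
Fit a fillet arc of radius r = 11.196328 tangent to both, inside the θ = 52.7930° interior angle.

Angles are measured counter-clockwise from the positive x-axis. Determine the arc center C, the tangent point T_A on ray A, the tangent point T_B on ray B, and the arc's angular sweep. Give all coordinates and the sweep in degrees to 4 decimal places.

center=(21.8197,-17.2519) T_A=(11.4753,-21.5358) T_B=(24.6629,-6.4226) sweep=127.2070

bisector direction at 318.8923° = (0.753475,-0.657477)
center distance |VC| = r/sin(θ/2) = 11.196328/sin(26.3965°) = 25.184031
C = V + |VC|·bis = (21.8197,-17.2519)
T_A = V + ((C−V)·d_A)·d_A = V + 22.5583·d_A = (11.4753,-21.5358)
T_B = V + ((C−V)·d_B)·d_B = V + 22.5583·d_B = (24.6629,-6.4226)
sweep = 180° − θ = 127.2070°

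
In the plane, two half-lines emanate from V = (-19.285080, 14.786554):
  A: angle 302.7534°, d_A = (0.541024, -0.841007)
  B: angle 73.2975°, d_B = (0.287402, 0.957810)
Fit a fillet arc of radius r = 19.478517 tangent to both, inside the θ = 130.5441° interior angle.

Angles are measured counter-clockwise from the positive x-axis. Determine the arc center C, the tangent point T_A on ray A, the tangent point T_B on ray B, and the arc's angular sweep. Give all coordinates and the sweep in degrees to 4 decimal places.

bisector direction at 8.0255° = (0.990206,0.139613)
center distance |VC| = r/sin(θ/2) = 19.478517/sin(65.2720°) = 21.444926
C = V + |VC|·bis = (1.9498,17.7805)
T_A = V + ((C−V)·d_A)·d_A = V + 8.9706·d_A = (-14.4317,7.2422)
T_B = V + ((C−V)·d_B)·d_B = V + 8.9706·d_B = (-16.7069,23.3787)
sweep = 180° − θ = 49.4559°

center=(1.9498,17.7805) T_A=(-14.4317,7.2422) T_B=(-16.7069,23.3787) sweep=49.4559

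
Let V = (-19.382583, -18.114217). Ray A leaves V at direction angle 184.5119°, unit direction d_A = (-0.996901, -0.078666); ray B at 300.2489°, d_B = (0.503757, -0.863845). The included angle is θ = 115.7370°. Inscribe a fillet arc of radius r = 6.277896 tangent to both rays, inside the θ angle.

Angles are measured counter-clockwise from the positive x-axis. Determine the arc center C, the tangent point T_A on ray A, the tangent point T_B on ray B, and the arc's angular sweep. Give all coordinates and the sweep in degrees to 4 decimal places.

center=(-22.8194,-24.6828) T_A=(-23.3133,-18.4244) T_B=(-17.3963,-21.5203) sweep=64.2630

bisector direction at 242.3804° = (-0.463599,-0.886045)
center distance |VC| = r/sin(θ/2) = 6.277896/sin(57.8685°) = 7.413411
C = V + |VC|·bis = (-22.8194,-24.6828)
T_A = V + ((C−V)·d_A)·d_A = V + 3.9429·d_A = (-23.3133,-18.4244)
T_B = V + ((C−V)·d_B)·d_B = V + 3.9429·d_B = (-17.3963,-21.5203)
sweep = 180° − θ = 64.2630°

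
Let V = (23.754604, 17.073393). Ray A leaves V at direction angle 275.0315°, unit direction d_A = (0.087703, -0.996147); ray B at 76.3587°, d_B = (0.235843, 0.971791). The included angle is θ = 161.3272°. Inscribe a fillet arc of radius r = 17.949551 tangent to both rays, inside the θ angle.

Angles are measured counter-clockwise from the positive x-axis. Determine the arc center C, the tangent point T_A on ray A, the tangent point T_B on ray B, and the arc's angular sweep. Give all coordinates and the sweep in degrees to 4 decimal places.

center=(41.8938,15.7079) T_A=(24.0134,14.1337) T_B=(24.4506,19.9412) sweep=18.6728

bisector direction at 355.6951° = (0.997179,-0.075064)
center distance |VC| = r/sin(θ/2) = 17.949551/sin(80.6636°) = 18.190524
C = V + |VC|·bis = (41.8938,15.7079)
T_A = V + ((C−V)·d_A)·d_A = V + 2.9511·d_A = (24.0134,14.1337)
T_B = V + ((C−V)·d_B)·d_B = V + 2.9511·d_B = (24.4506,19.9412)
sweep = 180° − θ = 18.6728°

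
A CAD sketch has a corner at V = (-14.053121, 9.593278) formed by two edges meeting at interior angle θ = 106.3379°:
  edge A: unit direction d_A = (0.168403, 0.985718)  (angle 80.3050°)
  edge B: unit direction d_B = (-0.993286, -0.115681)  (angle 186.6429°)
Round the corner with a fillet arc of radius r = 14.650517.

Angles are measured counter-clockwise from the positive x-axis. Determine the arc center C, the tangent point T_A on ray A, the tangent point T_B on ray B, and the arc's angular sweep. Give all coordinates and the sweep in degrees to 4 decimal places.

center=(-26.6466,22.8761) T_A=(-12.2053,20.4089) T_B=(-24.9518,8.3240) sweep=73.6621

bisector direction at 133.4740° = (-0.688025,0.725687)
center distance |VC| = r/sin(θ/2) = 14.650517/sin(53.1690°) = 18.303843
C = V + |VC|·bis = (-26.6466,22.8761)
T_A = V + ((C−V)·d_A)·d_A = V + 10.9724·d_A = (-12.2053,20.4089)
T_B = V + ((C−V)·d_B)·d_B = V + 10.9724·d_B = (-24.9518,8.3240)
sweep = 180° − θ = 73.6621°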